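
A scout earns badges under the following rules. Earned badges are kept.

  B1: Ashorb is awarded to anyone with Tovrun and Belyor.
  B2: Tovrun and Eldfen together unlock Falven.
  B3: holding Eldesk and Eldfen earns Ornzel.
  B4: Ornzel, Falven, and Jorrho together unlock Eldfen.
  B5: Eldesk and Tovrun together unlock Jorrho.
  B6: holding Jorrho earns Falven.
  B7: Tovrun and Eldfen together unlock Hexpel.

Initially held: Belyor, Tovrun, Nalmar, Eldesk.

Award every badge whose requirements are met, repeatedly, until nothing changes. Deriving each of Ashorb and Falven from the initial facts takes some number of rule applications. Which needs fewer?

Ashorb: With Tovrun and Belyor, Ashorb is earned (B1). [1 rule application]
Falven: With Eldesk and Tovrun, Jorrho is earned (B5). With Jorrho, Falven is earned (B6). [2 rule applications]
Ashorb needs fewer.

Ashorb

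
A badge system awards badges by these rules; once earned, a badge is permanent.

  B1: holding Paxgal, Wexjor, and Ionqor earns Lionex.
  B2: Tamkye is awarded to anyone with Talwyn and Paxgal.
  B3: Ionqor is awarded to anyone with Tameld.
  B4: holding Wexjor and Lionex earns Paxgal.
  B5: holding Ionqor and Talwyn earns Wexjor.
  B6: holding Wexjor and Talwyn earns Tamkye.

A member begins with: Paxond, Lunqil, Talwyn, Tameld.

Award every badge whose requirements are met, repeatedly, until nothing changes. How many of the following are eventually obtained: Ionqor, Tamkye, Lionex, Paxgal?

With Tameld, Ionqor is earned (B3).
With Ionqor and Talwyn, Wexjor is earned (B5).
With Wexjor and Talwyn, Tamkye is earned (B6).
Ionqor: reached.
Tamkye: reached.
Lionex would need Paxgal, Wexjor, and Ionqor (B1), but Paxgal is never earned.
Paxgal would need Wexjor and Lionex (B4), but Lionex is never earned.
Reached: Ionqor and Tamkye — 2 of the 4.

2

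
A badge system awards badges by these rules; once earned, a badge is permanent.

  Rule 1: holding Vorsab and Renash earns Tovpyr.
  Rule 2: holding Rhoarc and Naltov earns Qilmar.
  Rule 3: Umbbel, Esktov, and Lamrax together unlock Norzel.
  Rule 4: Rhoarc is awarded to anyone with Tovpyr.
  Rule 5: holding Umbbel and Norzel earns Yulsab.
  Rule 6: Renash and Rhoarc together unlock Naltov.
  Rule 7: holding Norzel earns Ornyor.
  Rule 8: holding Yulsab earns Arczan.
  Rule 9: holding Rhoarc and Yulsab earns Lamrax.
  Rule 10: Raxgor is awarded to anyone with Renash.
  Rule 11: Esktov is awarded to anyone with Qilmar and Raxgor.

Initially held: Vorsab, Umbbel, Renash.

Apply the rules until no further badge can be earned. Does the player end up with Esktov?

With Renash, Raxgor is earned (Rule 10).
With Vorsab and Renash, Tovpyr is earned (Rule 1).
With Tovpyr, Rhoarc is earned (Rule 4).
With Renash and Rhoarc, Naltov is earned (Rule 6).
With Rhoarc and Naltov, Qilmar is earned (Rule 2).
With Qilmar and Raxgor, Esktov is earned (Rule 11).

Yes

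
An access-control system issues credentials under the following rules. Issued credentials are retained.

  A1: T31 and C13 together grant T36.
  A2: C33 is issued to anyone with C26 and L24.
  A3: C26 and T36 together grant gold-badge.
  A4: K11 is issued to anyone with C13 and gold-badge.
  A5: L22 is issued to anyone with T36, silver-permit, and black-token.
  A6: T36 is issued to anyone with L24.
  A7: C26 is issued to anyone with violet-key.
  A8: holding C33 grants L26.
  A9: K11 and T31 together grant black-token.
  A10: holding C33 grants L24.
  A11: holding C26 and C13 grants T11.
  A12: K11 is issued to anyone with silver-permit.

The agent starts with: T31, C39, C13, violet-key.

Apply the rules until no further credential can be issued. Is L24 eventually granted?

L24 would need C33 (A10), but C33 is never granted.

No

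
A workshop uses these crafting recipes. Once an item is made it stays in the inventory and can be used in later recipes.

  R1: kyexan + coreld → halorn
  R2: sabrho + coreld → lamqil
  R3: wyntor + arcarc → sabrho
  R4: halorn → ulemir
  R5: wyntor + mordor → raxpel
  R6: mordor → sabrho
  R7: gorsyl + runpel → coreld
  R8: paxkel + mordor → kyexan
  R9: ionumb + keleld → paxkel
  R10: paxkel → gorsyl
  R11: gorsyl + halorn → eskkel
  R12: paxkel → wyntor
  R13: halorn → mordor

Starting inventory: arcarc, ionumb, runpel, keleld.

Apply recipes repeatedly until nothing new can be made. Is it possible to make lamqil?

ionumb + keleld → paxkel (R9).
Using R10, paxkel makes gorsyl.
Using R12, paxkel makes wyntor.
Using R7, gorsyl and runpel make coreld.
Using R3, wyntor and arcarc make sabrho.
sabrho + coreld → lamqil (R2).

Yes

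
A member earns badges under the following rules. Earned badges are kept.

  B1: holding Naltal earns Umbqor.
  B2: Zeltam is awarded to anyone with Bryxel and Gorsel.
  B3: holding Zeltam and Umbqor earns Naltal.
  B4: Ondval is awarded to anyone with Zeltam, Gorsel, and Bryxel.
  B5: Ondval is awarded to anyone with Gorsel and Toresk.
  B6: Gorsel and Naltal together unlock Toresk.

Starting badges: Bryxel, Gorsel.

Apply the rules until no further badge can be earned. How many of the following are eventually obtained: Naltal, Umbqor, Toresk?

Naltal would need Zeltam and Umbqor (B3), but Umbqor is never earned.
Umbqor would need Naltal (B1), but Naltal is never earned.
Toresk would need Gorsel and Naltal (B6), but Naltal is never earned.
None of the 3 are reached.

0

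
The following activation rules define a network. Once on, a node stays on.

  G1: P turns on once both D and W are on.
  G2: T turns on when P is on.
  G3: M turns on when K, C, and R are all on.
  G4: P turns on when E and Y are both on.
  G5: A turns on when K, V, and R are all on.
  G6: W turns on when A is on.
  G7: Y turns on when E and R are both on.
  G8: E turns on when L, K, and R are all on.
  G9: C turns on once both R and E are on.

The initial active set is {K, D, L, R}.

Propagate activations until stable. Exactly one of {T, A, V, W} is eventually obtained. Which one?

T

L, K, and R are on, so E turns on (G8).
G7: E and R on → Y on.
E and Y are on, so P turns on (G4).
P is on, so T turns on (G2).
W would need A (G6), but A never turns on. No rule produces V, and it is not given. A would need K, V, and R (G5), but V never turns on.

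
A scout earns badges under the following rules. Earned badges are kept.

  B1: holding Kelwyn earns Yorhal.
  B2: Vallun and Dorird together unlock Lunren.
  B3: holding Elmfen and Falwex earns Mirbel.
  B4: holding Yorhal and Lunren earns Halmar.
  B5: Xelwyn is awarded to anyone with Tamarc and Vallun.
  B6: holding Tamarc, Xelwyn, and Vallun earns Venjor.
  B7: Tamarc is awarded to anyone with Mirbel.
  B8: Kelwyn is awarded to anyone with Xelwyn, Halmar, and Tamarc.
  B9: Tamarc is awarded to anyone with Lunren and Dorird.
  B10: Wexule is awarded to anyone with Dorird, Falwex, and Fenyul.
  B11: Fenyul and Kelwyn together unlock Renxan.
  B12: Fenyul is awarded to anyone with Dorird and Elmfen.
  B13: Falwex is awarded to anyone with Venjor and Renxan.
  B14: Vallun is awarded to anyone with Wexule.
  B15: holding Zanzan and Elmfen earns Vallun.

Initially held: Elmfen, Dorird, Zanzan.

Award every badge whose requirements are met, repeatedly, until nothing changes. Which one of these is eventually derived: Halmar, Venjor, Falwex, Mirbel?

Venjor

With Zanzan and Elmfen, Vallun is earned (B15).
With Vallun and Dorird, Lunren is earned (B2).
With Lunren and Dorird, Tamarc is earned (B9).
With Tamarc and Vallun, Xelwyn is earned (B5).
With Tamarc, Xelwyn, and Vallun, Venjor is earned (B6).
Mirbel would need Elmfen and Falwex (B3), but Falwex is never earned. Halmar would need Yorhal and Lunren (B4), but Yorhal is never earned. Falwex would need Venjor and Renxan (B13), but Renxan is never earned.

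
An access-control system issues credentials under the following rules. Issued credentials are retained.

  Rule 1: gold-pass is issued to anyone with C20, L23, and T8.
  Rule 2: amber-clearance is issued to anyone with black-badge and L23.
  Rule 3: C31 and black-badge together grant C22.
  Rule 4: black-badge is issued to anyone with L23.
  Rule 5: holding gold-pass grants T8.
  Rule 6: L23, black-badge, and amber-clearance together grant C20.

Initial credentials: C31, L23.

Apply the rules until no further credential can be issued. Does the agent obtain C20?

Yes

Holding L23 grants black-badge (Rule 4).
Holding black-badge and L23 grants amber-clearance (Rule 2).
Holding L23, black-badge, and amber-clearance grants C20 (Rule 6).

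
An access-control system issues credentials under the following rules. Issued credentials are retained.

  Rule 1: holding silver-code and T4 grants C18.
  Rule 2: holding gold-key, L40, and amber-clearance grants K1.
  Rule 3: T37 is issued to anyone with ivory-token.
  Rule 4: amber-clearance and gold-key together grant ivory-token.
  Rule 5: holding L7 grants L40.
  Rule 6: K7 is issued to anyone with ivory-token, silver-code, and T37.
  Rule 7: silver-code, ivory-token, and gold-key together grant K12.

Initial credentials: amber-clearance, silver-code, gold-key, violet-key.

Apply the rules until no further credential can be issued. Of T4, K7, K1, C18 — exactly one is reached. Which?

K7

Holding amber-clearance and gold-key grants ivory-token (Rule 4).
Holding ivory-token grants T37 (Rule 3).
Holding ivory-token, silver-code, and T37 grants K7 (Rule 6).
K1 would need gold-key, L40, and amber-clearance (Rule 2), but L40 is never granted. No rule produces T4, and it is not given. C18 would need silver-code and T4 (Rule 1), but T4 is never granted.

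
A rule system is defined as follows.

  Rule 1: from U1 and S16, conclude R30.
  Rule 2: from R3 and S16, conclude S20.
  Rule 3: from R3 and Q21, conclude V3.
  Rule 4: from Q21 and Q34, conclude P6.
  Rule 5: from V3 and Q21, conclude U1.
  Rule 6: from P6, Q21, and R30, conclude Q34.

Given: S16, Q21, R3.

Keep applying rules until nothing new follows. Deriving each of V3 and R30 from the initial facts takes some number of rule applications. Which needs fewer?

V3: From R3 and Q21, Rule 3 gives V3. [1 rule application]
R30: From R3 and Q21, Rule 3 gives V3. From V3 and Q21, Rule 5 gives U1. From U1 and S16, Rule 1 gives R30. [3 rule applications]
V3 needs fewer.

V3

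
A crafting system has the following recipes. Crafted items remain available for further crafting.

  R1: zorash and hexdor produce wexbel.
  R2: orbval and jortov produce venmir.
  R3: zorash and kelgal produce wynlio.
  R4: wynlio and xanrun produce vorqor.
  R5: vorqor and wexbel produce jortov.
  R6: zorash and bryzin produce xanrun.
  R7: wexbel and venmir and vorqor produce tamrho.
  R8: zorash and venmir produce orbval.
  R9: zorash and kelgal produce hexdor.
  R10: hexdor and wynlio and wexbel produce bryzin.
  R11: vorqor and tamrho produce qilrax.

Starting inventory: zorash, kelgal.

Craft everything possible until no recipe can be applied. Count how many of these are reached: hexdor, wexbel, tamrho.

2

zorash and kelgal → hexdor (R9).
Using R1, zorash and hexdor make wexbel.
hexdor: reached.
wexbel: reached.
tamrho would need wexbel, venmir, and vorqor (R7), but venmir is never obtained.
Reached: hexdor and wexbel — 2 of the 3.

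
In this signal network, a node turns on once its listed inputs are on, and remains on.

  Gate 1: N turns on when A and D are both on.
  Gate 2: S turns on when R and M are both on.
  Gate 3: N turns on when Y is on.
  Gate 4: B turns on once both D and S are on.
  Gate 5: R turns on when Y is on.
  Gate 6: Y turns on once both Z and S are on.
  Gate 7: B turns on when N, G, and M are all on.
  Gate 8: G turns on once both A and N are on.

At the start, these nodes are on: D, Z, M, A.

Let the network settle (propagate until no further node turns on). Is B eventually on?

Yes

A and D are on, so N turns on (Gate 1).
Gate 8: A and N on → G on.
Gate 7: N, G, and M on → B on.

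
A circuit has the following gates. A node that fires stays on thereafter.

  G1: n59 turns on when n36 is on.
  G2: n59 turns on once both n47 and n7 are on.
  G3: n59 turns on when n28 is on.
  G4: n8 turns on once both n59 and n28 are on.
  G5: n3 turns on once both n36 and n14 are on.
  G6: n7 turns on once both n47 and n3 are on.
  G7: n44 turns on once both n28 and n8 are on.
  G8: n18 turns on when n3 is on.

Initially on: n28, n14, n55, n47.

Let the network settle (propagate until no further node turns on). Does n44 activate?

Yes

G3: n28 on → n59 on.
n59 and n28 are on, so n8 turns on (G4).
G7: n28 and n8 on → n44 on.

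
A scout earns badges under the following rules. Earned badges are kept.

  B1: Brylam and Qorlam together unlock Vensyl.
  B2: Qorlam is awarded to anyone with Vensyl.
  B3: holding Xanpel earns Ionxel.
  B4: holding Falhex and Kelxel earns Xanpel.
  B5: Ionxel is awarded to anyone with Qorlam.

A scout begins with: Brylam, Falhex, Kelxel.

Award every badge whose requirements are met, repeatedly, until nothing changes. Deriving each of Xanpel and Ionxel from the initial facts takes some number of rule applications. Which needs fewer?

Xanpel: With Falhex and Kelxel, Xanpel is earned (B4). [1 rule application]
Ionxel: With Falhex and Kelxel, Xanpel is earned (B4). With Xanpel, Ionxel is earned (B3). [2 rule applications]
Xanpel needs fewer.

Xanpel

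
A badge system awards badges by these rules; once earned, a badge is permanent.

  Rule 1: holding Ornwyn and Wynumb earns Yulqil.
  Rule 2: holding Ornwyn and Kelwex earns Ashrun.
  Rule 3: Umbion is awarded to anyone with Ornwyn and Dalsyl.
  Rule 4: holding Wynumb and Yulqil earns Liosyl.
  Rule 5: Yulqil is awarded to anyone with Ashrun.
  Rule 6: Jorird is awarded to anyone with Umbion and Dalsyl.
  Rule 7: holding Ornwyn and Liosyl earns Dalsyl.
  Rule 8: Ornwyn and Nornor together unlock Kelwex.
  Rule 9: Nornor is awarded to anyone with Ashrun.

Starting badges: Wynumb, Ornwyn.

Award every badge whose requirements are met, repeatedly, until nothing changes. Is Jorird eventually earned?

With Ornwyn and Wynumb, Yulqil is earned (Rule 1).
With Wynumb and Yulqil, Liosyl is earned (Rule 4).
With Ornwyn and Liosyl, Dalsyl is earned (Rule 7).
With Ornwyn and Dalsyl, Umbion is earned (Rule 3).
With Umbion and Dalsyl, Jorird is earned (Rule 6).

Yes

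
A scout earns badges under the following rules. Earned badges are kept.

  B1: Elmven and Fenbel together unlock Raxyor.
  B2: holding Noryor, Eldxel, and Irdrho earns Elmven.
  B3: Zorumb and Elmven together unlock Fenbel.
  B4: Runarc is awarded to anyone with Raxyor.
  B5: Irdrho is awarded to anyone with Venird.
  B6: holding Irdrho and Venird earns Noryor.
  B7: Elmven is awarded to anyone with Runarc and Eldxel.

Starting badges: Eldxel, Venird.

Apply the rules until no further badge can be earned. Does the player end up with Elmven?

Yes

With Venird, Irdrho is earned (B5).
With Irdrho and Venird, Noryor is earned (B6).
With Noryor, Eldxel, and Irdrho, Elmven is earned (B2).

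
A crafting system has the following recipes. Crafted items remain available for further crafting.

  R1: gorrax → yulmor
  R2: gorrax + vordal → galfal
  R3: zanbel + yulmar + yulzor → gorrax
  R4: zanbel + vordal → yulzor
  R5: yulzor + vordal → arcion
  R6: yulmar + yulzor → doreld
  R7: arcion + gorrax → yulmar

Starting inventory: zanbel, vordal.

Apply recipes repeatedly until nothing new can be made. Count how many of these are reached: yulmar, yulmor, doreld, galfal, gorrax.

yulmar would need arcion and gorrax (R7), but gorrax is never obtained.
yulmor would need gorrax (R1), but gorrax is never obtained.
doreld would need yulmar and yulzor (R6), but yulmar is never obtained.
galfal would need gorrax and vordal (R2), but gorrax is never obtained.
gorrax would need zanbel, yulmar, and yulzor (R3), but yulmar is never obtained.
None of the 5 are reached.

0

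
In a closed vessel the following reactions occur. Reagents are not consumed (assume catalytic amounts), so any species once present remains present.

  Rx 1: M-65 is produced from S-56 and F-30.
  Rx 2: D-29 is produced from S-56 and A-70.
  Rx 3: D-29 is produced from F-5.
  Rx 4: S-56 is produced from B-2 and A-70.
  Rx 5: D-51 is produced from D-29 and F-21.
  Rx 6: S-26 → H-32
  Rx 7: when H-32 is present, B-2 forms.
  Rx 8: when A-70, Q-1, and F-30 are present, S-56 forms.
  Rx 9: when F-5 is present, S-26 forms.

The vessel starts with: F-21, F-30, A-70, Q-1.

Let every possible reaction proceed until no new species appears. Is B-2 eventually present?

No

B-2 would need H-32 (Rx 7), but H-32 never forms.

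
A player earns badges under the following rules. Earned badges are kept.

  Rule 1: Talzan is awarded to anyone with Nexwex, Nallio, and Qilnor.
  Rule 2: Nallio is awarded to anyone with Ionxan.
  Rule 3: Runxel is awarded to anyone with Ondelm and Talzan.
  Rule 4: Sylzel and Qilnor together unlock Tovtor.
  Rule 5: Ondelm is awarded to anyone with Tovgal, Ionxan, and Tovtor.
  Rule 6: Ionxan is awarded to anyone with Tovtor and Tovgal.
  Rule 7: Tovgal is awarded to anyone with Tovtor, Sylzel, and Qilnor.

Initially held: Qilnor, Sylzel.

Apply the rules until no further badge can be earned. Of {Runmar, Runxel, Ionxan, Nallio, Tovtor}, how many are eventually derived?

3

With Sylzel and Qilnor, Tovtor is earned (Rule 4).
With Tovtor, Sylzel, and Qilnor, Tovgal is earned (Rule 7).
With Tovtor and Tovgal, Ionxan is earned (Rule 6).
With Ionxan, Nallio is earned (Rule 2).
No rule produces Runmar, and it is not given.
Runxel would need Ondelm and Talzan (Rule 3), but Talzan is never earned.
Ionxan: reached.
Nallio: reached.
Tovtor: reached.
Reached: Ionxan, Nallio, and Tovtor — 3 of the 5.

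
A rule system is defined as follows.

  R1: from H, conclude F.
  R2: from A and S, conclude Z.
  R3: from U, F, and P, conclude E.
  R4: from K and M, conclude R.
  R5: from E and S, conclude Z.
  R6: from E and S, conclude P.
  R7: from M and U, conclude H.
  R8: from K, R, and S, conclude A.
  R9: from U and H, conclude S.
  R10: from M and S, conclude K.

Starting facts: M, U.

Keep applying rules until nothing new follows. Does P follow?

No

P would need E and S (R6), but E is never established.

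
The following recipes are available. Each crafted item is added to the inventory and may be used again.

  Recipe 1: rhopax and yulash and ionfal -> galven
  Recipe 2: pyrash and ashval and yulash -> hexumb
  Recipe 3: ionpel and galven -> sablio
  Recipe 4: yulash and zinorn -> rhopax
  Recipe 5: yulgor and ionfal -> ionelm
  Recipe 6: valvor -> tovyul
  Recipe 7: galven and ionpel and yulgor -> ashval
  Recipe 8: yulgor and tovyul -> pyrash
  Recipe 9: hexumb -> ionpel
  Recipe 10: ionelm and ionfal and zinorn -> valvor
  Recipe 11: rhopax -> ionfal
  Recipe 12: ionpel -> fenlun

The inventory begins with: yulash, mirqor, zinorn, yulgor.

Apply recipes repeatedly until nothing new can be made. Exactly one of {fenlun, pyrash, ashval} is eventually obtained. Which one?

pyrash

Using Recipe 4, yulash and zinorn make rhopax.
Using Recipe 11, rhopax makes ionfal.
yulgor and ionfal -> ionelm (Recipe 5).
Using Recipe 10, ionelm, ionfal, and zinorn make valvor.
valvor -> tovyul (Recipe 6).
Using Recipe 8, yulgor and tovyul make pyrash.
ashval would need galven, ionpel, and yulgor (Recipe 7), but ionpel is never obtained. fenlun would need ionpel (Recipe 12), but ionpel is never obtained.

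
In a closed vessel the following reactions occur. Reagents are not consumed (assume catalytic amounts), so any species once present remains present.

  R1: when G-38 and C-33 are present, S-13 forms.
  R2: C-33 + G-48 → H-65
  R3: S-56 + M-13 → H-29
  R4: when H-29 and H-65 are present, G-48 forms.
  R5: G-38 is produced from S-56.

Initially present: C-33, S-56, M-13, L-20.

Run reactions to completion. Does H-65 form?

No

H-65 would need C-33 and G-48 (R2), but G-48 never forms.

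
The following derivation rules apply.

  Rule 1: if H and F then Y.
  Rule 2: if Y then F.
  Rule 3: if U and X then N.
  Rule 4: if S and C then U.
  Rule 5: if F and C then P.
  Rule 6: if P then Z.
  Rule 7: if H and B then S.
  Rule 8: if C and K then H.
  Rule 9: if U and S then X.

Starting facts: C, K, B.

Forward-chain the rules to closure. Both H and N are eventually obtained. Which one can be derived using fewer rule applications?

H

H: From C and K, Rule 8 gives H. [1 rule application]
N: C and K hold, so H follows (Rule 8). H and B hold, so S follows (Rule 7). S and C hold, so U follows (Rule 4). U and S hold, so X follows (Rule 9). From U and X, Rule 3 gives N. [5 rule applications]
H needs fewer.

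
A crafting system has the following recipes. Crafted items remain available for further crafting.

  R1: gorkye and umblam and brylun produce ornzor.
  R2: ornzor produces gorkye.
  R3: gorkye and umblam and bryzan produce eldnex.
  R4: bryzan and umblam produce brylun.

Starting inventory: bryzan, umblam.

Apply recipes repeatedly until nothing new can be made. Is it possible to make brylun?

bryzan and umblam → brylun (R4).

Yes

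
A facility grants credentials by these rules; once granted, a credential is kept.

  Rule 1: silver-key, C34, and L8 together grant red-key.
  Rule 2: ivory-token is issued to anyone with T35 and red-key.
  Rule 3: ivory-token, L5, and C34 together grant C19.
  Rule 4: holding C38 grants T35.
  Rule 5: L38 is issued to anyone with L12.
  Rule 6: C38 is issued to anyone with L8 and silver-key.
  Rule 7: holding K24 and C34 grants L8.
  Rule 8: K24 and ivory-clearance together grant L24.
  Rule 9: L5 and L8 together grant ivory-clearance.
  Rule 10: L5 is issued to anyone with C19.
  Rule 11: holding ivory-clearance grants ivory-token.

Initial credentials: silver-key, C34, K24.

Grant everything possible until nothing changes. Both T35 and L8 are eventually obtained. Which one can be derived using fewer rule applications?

L8

L8: Holding K24 and C34 grants L8 (Rule 7). [1 rule application]
T35: Holding K24 and C34 grants L8 (Rule 7). Holding L8 and silver-key grants C38 (Rule 6). Holding C38 grants T35 (Rule 4). [3 rule applications]
L8 needs fewer.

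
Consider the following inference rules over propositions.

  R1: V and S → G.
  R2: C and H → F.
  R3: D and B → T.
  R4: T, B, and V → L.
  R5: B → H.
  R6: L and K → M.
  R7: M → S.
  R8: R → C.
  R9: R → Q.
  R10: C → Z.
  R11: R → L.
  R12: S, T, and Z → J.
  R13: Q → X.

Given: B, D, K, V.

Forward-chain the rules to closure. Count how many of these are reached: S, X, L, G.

From D and B, R3 gives T.
From T, B, and V, R4 gives L.
From L and K, R6 gives M.
M holds, so S follows (R7).
From V and S, R1 gives G.
S: reached.
X would need Q (R13), but Q is never established.
L: reached.
G: reached.
Reached: S, L, and G — 3 of the 4.

3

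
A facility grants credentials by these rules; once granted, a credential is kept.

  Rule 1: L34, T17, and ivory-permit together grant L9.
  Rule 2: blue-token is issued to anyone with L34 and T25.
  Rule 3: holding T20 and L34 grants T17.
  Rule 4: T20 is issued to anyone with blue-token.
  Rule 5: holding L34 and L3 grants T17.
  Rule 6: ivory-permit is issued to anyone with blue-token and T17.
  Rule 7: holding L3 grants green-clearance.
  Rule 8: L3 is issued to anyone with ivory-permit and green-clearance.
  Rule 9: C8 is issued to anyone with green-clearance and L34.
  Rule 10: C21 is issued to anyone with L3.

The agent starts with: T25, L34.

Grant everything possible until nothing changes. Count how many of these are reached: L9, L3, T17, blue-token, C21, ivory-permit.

4

Holding L34 and T25 grants blue-token (Rule 2).
Holding blue-token grants T20 (Rule 4).
Holding T20 and L34 grants T17 (Rule 3).
Holding blue-token and T17 grants ivory-permit (Rule 6).
Holding L34, T17, and ivory-permit grants L9 (Rule 1).
L9: reached.
L3 would need ivory-permit and green-clearance (Rule 8), but green-clearance is never granted.
T17: reached.
blue-token: reached.
C21 would need L3 (Rule 10), but L3 is never granted.
ivory-permit: reached.
Reached: L9, T17, blue-token, and ivory-permit — 4 of the 6.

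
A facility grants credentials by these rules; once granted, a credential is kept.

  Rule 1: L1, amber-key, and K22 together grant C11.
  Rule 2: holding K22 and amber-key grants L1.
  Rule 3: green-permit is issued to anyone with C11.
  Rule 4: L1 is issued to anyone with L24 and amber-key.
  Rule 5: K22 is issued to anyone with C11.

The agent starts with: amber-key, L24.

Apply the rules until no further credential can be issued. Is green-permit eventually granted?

green-permit would need C11 (Rule 3), but C11 is never granted.

No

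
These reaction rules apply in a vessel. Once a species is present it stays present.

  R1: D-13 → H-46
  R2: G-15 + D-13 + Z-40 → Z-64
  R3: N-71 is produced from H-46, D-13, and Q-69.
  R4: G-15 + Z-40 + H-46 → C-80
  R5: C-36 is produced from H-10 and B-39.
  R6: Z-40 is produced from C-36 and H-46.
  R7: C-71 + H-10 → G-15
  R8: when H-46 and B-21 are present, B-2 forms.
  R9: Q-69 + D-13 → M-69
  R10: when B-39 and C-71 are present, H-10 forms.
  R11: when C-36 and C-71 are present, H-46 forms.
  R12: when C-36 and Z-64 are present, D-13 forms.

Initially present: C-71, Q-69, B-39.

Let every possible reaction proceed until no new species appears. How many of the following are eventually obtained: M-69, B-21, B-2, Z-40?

B-39 and C-71 present → H-10 forms (R10).
H-10 and B-39 present → C-36 forms (R5).
C-36 and C-71 present → H-46 forms (R11).
C-36 and H-46 present → Z-40 forms (R6).
M-69 would need Q-69 and D-13 (R9), but D-13 never forms.
No rule produces B-21, and it is not given.
B-2 would need H-46 and B-21 (R8), but B-21 never forms.
Z-40: reached.
Reached: Z-40 — 1 of the 4.

1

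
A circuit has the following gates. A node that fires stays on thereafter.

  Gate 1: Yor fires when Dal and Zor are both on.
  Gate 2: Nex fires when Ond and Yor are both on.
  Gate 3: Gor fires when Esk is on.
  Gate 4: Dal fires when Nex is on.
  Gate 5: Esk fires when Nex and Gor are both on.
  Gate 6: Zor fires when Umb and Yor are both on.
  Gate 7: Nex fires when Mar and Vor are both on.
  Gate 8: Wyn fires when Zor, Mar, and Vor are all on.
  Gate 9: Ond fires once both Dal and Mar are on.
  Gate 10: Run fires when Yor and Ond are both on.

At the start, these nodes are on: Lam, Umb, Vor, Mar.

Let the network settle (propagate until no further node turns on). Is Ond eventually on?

Mar and Vor are on, so Nex fires (Gate 7).
Gate 4: Nex on → Dal on.
Dal and Mar are on, so Ond fires (Gate 9).

Yes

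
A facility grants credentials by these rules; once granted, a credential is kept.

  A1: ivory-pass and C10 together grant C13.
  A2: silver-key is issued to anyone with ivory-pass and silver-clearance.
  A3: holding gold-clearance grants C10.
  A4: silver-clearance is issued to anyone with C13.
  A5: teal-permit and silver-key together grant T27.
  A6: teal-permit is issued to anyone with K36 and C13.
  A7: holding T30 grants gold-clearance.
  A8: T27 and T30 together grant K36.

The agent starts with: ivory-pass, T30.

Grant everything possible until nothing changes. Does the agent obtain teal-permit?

teal-permit would need K36 and C13 (A6), but K36 is never granted.

No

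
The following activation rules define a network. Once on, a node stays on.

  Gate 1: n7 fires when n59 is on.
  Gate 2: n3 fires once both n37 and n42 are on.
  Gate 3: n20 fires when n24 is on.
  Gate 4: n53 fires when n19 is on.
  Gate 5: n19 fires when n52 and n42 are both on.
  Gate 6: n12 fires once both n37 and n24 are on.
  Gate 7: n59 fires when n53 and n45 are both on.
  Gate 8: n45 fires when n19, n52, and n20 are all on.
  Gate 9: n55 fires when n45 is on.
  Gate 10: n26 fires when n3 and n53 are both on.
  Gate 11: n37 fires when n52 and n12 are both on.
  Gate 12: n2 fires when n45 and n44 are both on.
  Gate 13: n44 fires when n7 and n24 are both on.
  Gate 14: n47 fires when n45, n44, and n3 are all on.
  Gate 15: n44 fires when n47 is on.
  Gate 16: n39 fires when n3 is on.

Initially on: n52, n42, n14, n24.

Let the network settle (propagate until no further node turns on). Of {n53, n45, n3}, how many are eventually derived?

2

Gate 5: n52 and n42 on → n19 on.
Gate 3: n24 on → n20 on.
n19, n52, and n20 are on, so n45 fires (Gate 8).
Gate 4: n19 on → n53 on.
n53: reached.
n45: reached.
n3 would need n37 and n42 (Gate 2), but n37 never turns on.
Reached: n53 and n45 — 2 of the 3.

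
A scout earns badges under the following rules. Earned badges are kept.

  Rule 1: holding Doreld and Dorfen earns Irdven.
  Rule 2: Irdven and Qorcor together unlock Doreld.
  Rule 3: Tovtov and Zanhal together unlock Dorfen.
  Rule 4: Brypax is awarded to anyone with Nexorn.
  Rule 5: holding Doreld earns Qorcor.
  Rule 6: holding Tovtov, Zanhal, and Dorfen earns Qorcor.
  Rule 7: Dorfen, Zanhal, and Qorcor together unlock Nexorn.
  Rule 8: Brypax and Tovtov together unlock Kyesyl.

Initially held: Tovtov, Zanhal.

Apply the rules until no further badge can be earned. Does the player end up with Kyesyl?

With Tovtov and Zanhal, Dorfen is earned (Rule 3).
With Tovtov, Zanhal, and Dorfen, Qorcor is earned (Rule 6).
With Dorfen, Zanhal, and Qorcor, Nexorn is earned (Rule 7).
With Nexorn, Brypax is earned (Rule 4).
With Brypax and Tovtov, Kyesyl is earned (Rule 8).

Yes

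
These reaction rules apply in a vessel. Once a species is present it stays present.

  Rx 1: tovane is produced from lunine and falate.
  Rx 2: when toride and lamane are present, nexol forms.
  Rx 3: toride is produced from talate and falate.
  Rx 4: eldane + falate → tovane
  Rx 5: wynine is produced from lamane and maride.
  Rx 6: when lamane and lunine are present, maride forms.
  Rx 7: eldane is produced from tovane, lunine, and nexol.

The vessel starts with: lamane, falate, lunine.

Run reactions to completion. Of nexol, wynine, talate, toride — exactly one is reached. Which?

wynine

lamane and lunine present → maride forms (Rx 6).
lamane and maride present → wynine forms (Rx 5).
nexol would need toride and lamane (Rx 2), but toride never forms. toride would need talate and falate (Rx 3), but talate never forms. No rule produces talate, and it is not given.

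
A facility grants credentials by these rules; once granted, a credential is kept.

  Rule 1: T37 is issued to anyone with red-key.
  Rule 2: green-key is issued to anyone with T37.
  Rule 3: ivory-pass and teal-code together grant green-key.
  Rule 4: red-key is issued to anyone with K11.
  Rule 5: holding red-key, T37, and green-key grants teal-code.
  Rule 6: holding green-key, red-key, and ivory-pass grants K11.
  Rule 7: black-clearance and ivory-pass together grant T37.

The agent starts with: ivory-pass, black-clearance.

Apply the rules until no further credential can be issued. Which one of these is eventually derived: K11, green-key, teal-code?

green-key

Holding black-clearance and ivory-pass grants T37 (Rule 7).
Holding T37 grants green-key (Rule 2).
teal-code would need red-key, T37, and green-key (Rule 5), but red-key is never granted. K11 would need green-key, red-key, and ivory-pass (Rule 6), but red-key is never granted.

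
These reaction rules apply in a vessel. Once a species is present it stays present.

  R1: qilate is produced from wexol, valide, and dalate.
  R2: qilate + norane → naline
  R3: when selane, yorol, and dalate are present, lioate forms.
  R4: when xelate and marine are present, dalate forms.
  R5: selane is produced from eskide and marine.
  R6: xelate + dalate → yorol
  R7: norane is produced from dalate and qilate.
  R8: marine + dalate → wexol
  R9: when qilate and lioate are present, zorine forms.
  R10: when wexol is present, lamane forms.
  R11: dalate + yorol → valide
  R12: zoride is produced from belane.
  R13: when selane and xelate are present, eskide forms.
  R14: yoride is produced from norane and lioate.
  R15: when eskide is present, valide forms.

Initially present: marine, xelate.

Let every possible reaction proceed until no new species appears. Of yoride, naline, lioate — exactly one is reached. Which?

naline

xelate and marine present → dalate forms (R4).
xelate and dalate present → yorol forms (R6).
marine and dalate present → wexol forms (R8).
dalate and yorol present → valide forms (R11).
wexol, valide, and dalate present → qilate forms (R1).
dalate and qilate present → norane forms (R7).
qilate and norane present → naline forms (R2).
lioate would need selane, yorol, and dalate (R3), but selane never forms. yoride would need norane and lioate (R14), but lioate never forms.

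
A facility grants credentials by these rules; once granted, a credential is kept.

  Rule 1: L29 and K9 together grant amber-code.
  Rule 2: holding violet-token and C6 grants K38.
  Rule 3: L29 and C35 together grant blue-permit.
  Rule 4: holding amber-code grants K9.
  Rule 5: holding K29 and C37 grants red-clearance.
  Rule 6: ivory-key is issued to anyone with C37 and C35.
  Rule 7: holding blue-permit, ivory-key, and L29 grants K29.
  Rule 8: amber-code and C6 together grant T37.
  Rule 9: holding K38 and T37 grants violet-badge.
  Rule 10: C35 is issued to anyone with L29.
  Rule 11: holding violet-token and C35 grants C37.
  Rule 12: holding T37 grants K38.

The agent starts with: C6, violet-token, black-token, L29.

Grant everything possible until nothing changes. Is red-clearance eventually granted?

Yes

Holding L29 grants C35 (Rule 10).
Holding violet-token and C35 grants C37 (Rule 11).
Holding L29 and C35 grants blue-permit (Rule 3).
Holding C37 and C35 grants ivory-key (Rule 6).
Holding blue-permit, ivory-key, and L29 grants K29 (Rule 7).
Holding K29 and C37 grants red-clearance (Rule 5).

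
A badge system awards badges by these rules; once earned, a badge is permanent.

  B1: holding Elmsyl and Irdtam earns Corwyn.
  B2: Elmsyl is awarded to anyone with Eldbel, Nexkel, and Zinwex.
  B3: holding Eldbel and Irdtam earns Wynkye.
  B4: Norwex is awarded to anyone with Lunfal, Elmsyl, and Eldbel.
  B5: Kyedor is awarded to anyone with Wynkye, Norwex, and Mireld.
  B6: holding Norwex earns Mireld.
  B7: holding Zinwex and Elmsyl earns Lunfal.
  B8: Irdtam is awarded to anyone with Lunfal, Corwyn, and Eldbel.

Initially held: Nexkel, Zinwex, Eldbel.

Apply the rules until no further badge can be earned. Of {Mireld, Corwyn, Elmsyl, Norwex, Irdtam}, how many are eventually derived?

With Eldbel, Nexkel, and Zinwex, Elmsyl is earned (B2).
With Zinwex and Elmsyl, Lunfal is earned (B7).
With Lunfal, Elmsyl, and Eldbel, Norwex is earned (B4).
With Norwex, Mireld is earned (B6).
Mireld: reached.
Corwyn would need Elmsyl and Irdtam (B1), but Irdtam is never earned.
Elmsyl: reached.
Norwex: reached.
Irdtam would need Lunfal, Corwyn, and Eldbel (B8), but Corwyn is never earned.
Reached: Mireld, Elmsyl, and Norwex — 3 of the 5.

3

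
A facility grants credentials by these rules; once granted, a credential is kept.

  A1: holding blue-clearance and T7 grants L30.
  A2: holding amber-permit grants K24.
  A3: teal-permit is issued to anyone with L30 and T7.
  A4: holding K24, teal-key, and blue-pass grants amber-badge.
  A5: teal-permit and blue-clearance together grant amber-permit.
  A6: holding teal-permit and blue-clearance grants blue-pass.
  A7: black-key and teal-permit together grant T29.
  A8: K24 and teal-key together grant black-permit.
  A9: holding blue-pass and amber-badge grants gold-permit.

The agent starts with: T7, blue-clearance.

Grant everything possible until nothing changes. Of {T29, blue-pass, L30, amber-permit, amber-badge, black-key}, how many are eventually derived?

3

Holding blue-clearance and T7 grants L30 (A1).
Holding L30 and T7 grants teal-permit (A3).
Holding teal-permit and blue-clearance grants blue-pass (A6).
Holding teal-permit and blue-clearance grants amber-permit (A5).
T29 would need black-key and teal-permit (A7), but black-key is never granted.
blue-pass: reached.
L30: reached.
amber-permit: reached.
amber-badge would need K24, teal-key, and blue-pass (A4), but teal-key is never granted.
No rule produces black-key, and it is not given.
Reached: blue-pass, L30, and amber-permit — 3 of the 6.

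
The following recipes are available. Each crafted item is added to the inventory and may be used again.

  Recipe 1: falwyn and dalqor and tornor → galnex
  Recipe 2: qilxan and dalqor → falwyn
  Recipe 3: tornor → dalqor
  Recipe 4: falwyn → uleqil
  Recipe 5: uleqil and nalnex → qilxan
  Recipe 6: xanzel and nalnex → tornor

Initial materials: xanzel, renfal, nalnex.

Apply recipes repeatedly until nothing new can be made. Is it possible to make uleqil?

uleqil would need falwyn (Recipe 4), but falwyn is never obtained.

No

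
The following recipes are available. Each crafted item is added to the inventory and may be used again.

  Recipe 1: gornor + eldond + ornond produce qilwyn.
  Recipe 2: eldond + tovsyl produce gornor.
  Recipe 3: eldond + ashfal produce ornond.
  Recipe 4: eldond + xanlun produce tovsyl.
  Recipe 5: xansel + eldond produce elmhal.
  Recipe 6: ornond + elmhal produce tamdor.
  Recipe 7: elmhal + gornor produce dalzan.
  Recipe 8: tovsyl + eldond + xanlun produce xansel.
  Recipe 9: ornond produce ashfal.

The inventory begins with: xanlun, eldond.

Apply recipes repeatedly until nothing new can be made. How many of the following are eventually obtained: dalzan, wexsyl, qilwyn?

1

Using Recipe 4, eldond and xanlun make tovsyl.
Using Recipe 8, tovsyl, eldond, and xanlun make xansel.
Using Recipe 2, eldond and tovsyl make gornor.
xansel + eldond → elmhal (Recipe 5).
elmhal + gornor → dalzan (Recipe 7).
dalzan: reached.
No rule produces wexsyl, and it is not given.
qilwyn would need gornor, eldond, and ornond (Recipe 1), but ornond is never obtained.
Reached: dalzan — 1 of the 3.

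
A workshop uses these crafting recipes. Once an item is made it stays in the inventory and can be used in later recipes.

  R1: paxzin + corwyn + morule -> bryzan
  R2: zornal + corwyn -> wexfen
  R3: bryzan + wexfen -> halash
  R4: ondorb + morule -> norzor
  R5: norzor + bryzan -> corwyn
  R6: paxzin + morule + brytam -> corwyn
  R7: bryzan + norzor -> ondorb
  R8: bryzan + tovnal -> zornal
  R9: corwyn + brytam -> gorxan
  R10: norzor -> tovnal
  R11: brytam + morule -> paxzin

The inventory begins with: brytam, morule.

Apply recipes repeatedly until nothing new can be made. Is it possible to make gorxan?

Yes

Using R11, brytam and morule make paxzin.
paxzin + morule + brytam -> corwyn (R6).
corwyn + brytam -> gorxan (R9).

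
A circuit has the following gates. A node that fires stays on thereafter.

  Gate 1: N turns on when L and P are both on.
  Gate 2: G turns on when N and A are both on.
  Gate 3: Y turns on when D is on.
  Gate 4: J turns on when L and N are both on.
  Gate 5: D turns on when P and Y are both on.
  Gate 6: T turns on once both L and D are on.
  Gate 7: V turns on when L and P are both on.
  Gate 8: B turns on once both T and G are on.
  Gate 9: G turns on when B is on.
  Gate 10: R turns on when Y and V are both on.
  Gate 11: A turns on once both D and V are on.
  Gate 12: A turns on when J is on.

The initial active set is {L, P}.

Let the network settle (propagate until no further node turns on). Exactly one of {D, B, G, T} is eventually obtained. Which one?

Gate 1: L and P on → N on.
Gate 4: L and N on → J on.
Gate 12: J on → A on.
N and A are on, so G turns on (Gate 2).
D would need P and Y (Gate 5), but Y never turns on. B would need T and G (Gate 8), but T never turns on. T would need L and D (Gate 6), but D never turns on.

G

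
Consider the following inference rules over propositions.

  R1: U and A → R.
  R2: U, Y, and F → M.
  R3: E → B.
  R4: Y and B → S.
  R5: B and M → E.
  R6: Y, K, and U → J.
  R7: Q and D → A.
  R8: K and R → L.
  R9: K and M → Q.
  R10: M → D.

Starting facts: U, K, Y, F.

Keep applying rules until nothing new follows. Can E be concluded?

No

E would need B and M (R5), but B is never established.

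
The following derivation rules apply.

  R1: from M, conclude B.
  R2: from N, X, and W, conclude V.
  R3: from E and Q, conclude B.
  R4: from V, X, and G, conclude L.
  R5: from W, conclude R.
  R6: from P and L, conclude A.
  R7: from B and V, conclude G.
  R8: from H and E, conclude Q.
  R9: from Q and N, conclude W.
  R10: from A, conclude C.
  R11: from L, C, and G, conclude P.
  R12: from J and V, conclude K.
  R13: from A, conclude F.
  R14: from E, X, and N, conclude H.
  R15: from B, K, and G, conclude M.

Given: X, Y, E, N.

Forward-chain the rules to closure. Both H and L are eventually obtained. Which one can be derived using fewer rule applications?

H

H: From E, X, and N, R14 gives H. [1 rule application]
L: E, X, and N hold, so H follows (R14). From H and E, R8 gives Q. From E and Q, R3 gives B. Q and N hold, so W follows (R9). N, X, and W hold, so V follows (R2). B and V hold, so G follows (R7). V, X, and G hold, so L follows (R4). [7 rule applications]
H needs fewer.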